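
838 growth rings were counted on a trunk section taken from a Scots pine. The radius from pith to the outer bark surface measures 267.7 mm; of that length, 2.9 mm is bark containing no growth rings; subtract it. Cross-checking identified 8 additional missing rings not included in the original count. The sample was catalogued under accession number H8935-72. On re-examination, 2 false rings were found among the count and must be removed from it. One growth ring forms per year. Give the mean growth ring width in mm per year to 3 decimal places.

True growth ring count = 838 − 2 + 8 = 844.
Removing the 2.9 mm offcut leaves 267.7 − 2.9 = 264.8 mm.
Mean rate = 264.8 mm / 844 years ≈ 0.314 mm per year.

0.314 mm per year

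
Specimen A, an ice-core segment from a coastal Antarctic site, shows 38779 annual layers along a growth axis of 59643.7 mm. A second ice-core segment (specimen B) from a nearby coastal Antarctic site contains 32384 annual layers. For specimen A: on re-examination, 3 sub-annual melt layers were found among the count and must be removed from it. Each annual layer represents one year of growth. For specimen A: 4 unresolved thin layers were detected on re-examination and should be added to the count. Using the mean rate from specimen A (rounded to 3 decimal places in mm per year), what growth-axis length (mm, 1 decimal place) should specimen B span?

49806.6 mm

Specimen A: adjusted count: 38779 − 3 + 4 = 38780 annual layers.
A: Mean rate = 59643.7 mm / 38780 years ≈ 1.538 mm per year.
B's length ≈ 1.538 × 32384 = 49806.6 mm.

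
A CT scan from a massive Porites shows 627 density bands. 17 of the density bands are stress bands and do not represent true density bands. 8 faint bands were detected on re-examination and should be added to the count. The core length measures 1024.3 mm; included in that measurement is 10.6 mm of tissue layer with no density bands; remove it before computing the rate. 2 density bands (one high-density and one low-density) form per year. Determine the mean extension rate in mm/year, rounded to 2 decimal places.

After corrections the count is 627 − 17 + 8 = 618 density bands.
Dividing by 2 density bands per year: 618 / 2 = 309 years.
Net length = 1024.3 − 10.6 = 1013.7 mm.
Mean rate = 1013.7 mm / 309 years ≈ 3.28 mm/year.

3.28 mm/year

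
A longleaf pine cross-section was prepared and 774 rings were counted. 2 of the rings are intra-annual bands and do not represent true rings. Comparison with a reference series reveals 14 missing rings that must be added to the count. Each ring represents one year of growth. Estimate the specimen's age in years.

786 years

After corrections the count is 774 − 2 + 14 = 786 rings.
One ring per year makes the duration 786 years.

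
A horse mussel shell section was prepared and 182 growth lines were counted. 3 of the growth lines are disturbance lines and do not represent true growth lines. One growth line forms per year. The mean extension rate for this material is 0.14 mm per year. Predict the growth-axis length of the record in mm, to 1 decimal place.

Correcting the raw count gives 182 − 3 = 179 true growth lines.
Predicted length = 0.14 mm/year × 179 years = 25.1 mm.

25.1 mm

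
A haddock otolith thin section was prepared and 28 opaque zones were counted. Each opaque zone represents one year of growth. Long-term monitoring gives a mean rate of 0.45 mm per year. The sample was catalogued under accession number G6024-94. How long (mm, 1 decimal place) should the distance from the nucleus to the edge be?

The record spans 28 years at 0.45 mm per year.
28 years at 0.45 mm/year gives 0.45 × 28 = 12.6 mm.

12.6 mm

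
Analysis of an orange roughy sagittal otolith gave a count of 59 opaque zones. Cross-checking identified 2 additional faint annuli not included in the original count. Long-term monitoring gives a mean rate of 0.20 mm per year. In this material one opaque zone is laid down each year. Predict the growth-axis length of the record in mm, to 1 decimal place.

After corrections the count is 59 + 2 = 61 opaque zones.
Predicted length = 0.20 mm/year × 61 years = 12.2 mm.

12.2 mm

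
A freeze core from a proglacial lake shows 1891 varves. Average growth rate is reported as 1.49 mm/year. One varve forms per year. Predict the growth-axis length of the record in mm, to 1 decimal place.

2817.6 mm

1891 years of growth are recorded.
Length ≈ 1.49 × 1891 = 2817.6 mm.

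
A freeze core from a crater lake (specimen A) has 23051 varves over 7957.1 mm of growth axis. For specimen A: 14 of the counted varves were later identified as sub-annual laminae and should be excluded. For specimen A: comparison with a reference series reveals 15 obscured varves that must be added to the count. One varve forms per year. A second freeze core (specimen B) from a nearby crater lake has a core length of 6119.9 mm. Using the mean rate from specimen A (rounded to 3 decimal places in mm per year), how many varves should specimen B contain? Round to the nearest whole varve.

Specimen A: adjusted count: 23051 − 14 + 15 = 23052 varves.
A: 7957.1 mm over 23052 years gives 7957.1 / 23052 ≈ 0.345 mm/year.
Specimen B: 6119.9 mm / 0.345 mm per year = 17738.84 years ≈ 17739 varves.

17739 varves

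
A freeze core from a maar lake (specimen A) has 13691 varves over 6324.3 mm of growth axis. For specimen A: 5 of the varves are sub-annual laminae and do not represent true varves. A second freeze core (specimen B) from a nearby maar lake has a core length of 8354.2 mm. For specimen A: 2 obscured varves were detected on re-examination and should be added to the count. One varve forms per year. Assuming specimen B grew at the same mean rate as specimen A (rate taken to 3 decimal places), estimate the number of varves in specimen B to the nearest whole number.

18083 varves

Specimen A: adjusted count: 13691 − 5 + 2 = 13688 varves.
A: Extension rate ≈ 6324.3 / 13688 = 0.462 mm/year.
Specimen B: 8354.2 mm / 0.462 mm per year = 18082.68 years ≈ 18083 varves.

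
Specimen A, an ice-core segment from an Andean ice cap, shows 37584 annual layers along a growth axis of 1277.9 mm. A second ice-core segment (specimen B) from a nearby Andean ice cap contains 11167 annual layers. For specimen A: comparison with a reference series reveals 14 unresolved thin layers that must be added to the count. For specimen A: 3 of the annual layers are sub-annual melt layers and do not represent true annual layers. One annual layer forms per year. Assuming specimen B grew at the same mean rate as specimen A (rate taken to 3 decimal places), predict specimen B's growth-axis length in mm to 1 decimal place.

Specimen A: true annual layer count = 37584 − 3 + 14 = 37595.
A: Mean rate = 1277.9 mm / 37595 years ≈ 0.034 mm/yr.
Length of B = 0.034 × 11167 = 379.7 mm.

379.7 mm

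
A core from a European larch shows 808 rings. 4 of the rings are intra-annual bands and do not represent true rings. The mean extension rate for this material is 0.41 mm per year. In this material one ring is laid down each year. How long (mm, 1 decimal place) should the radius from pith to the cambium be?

After corrections the count is 808 − 4 = 804 rings.
Length ≈ 0.41 × 804 = 329.6 mm.

329.6 mm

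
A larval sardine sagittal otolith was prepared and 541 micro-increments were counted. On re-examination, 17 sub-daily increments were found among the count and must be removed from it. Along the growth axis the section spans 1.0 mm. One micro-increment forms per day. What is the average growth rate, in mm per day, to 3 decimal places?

0.002 mm per day

True micro-increment count = 541 − 17 = 524.
Extension rate ≈ 1.0 / 524 = 0.002 mm per day.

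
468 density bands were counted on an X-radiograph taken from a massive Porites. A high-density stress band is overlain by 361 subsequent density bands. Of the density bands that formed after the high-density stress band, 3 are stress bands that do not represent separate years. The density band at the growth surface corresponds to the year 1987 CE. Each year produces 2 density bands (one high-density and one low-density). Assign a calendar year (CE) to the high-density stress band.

361 density bands formed after the high-density stress band.
Excluding 3 false density bands: 361 − 3 = 358.
358 density bands at 2 per year is 358 / 2 = 179 years.
Counting back 179 years from 1987 CE places the high-density stress band in 1987 − 179 = 1808 CE.

1808 CE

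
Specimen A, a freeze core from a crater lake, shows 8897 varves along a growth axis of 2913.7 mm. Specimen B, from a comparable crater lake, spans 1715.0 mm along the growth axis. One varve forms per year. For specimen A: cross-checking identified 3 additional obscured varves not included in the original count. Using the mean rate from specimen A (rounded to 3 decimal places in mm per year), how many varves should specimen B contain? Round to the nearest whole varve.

Specimen A: adjusted count: 8897 + 3 = 8900 varves.
A: 2913.7 mm over 8900 years gives 2913.7 / 8900 ≈ 0.327 mm per year.
B spans 1715.0 / 0.327 = 5244.65 years ≈ 5245 varves.

5245 varves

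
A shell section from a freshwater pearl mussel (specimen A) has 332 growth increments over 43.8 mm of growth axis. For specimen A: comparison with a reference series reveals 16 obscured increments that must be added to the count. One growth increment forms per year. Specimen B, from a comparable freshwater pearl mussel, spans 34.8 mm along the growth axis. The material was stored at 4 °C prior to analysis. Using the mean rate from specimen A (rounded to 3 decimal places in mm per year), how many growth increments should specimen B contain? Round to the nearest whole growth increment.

Specimen A: correcting the raw count gives 332 + 16 = 348 true growth increments.
A: Extension rate ≈ 43.8 / 348 = 0.126 mm/year.
Specimen B: 34.8 mm / 0.126 mm per year = 276.19 years ≈ 276 growth increments.

276 growth increments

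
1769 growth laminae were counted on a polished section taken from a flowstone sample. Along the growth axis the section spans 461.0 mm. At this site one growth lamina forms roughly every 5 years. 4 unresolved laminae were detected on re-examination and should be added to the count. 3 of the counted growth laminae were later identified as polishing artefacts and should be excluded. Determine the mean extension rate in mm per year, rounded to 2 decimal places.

Adjusted count: 1769 − 3 + 4 = 1770 growth laminae.
1770 growth laminae at 5 years each span 1770 × 5 = 8850 years.
Extension rate ≈ 461.0 / 8850 = 0.05 mm per year.

0.05 mm per year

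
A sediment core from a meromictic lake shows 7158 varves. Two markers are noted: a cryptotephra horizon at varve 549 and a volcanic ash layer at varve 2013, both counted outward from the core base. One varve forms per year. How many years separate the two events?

1464 yr

2013 − 549 = 1464 varves lie between the two events.
At one varve per year, 1464 years elapsed between them.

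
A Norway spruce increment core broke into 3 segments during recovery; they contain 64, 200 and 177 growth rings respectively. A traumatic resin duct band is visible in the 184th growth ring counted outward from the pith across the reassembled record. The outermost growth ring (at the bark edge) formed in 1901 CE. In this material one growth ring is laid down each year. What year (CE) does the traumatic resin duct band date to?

1644 CE

Total growth rings = 64 + 200 + 177 = 441.
441 − 184 = 257 growth rings lie beyond the traumatic resin duct band toward the bark edge.
1901 − 257 = 1644 CE.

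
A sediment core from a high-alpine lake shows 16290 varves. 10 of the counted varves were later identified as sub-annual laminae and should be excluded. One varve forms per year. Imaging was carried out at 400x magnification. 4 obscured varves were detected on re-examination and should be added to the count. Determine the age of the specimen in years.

Correcting the raw count gives 16290 − 10 + 4 = 16284 true varves.
With a one-to-one varve periodicity this is 16284 years.

16284 years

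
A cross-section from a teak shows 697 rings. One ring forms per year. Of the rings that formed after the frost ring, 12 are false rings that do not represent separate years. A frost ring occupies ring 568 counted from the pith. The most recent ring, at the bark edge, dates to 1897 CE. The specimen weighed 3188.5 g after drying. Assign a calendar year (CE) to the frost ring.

1780 CE

The frost ring sits at ring 568 from the pith, so 697 − 568 = 129 rings formed after it.
129 − 12 false = 117 true rings after the frost ring.
Counting back 117 years from 1897 CE places the frost ring in 1897 − 117 = 1780 CE.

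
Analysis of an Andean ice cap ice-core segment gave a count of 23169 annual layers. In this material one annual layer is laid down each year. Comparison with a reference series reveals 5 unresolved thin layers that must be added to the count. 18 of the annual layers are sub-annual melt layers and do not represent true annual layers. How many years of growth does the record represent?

23156 years

True annual layer count = 23169 − 18 + 5 = 23156.
At one annual layer per year, that is 23156 years.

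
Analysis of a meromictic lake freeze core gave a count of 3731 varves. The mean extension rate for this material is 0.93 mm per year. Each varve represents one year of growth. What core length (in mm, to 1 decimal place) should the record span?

3469.8 mm

The record spans 3731 years at 0.93 mm per year.
Length ≈ 0.93 × 3731 = 3469.8 mm.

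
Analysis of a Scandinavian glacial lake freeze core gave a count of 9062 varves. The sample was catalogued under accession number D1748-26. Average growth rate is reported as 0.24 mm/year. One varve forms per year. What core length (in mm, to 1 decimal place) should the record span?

The record spans 9062 years at 0.24 mm per year.
9062 years at 0.24 mm/year gives 0.24 × 9062 = 2174.9 mm.

2174.9 mm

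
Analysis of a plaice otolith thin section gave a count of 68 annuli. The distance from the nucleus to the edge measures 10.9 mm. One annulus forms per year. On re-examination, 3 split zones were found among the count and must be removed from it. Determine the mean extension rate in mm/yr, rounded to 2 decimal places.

0.17 mm/yr

Adjusted count: 68 − 3 = 65 annuli.
10.9 mm over 65 years gives 10.9 / 65 ≈ 0.17 mm/yr.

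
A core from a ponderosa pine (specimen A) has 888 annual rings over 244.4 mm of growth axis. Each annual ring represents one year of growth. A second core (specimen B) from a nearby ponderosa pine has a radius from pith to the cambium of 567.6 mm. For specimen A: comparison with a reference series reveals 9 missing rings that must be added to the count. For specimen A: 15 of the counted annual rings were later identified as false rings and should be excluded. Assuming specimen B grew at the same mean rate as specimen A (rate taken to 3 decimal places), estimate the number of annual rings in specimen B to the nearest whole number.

2049 annual rings

Specimen A: correcting the raw count gives 888 − 15 + 9 = 882 true annual rings.
A: Mean rate = 244.4 mm / 882 years ≈ 0.277 mm/year.
Specimen B: 567.6 mm / 0.277 mm per year = 2049.10 years ≈ 2049 annual rings.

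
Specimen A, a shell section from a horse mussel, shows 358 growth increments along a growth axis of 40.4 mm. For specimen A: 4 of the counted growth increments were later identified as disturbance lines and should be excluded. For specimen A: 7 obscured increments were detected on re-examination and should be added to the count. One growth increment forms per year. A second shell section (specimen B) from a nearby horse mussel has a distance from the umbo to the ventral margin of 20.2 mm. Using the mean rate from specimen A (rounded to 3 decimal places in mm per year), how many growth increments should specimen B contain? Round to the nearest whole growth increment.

180 growth increments

Specimen A: true growth increment count = 358 − 4 + 7 = 361.
A: Extension rate ≈ 40.4 / 361 = 0.112 mm/year.
For B, 20.2 / 0.112 = 180.36 years ≈ 180 growth increments.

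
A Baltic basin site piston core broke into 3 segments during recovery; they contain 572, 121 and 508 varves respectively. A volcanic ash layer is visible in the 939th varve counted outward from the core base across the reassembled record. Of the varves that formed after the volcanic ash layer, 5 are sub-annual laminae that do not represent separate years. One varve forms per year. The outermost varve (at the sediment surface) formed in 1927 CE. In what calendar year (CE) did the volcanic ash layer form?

1670 CE

Total varves = 572 + 121 + 508 = 1201.
Between varve 939 and the sediment surface there are 1201 − 939 = 262 varves.
262 − 5 false = 257 true varves after the volcanic ash layer.
Counting back 257 years from 1927 CE places the volcanic ash layer in 1927 − 257 = 1670 CE.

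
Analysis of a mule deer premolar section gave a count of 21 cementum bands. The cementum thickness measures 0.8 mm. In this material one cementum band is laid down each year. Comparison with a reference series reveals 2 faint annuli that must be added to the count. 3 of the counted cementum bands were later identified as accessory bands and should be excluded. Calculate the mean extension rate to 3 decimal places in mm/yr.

0.040 mm/yr

After corrections the count is 21 − 3 + 2 = 20 cementum bands.
Mean rate = 0.8 mm / 20 years ≈ 0.040 mm/yr.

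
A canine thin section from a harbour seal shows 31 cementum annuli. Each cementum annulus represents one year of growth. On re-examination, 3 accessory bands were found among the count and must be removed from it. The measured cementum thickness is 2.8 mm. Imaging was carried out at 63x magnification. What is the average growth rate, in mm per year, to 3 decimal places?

True cementum annulus count = 31 − 3 = 28.
Mean rate = 2.8 mm / 28 years ≈ 0.100 mm per year.

0.100 mm per year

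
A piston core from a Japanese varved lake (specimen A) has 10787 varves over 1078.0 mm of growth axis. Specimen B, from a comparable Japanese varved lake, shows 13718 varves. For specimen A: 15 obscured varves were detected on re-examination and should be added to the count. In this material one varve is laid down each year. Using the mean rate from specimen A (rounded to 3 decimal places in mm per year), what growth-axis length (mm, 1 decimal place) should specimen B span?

1371.8 mm

Specimen A: true varve count = 10787 + 15 = 10802.
A: 1078.0 mm over 10802 years gives 1078.0 / 10802 ≈ 0.100 mm/year.
Length of B = 0.100 × 13718 = 1371.8 mm.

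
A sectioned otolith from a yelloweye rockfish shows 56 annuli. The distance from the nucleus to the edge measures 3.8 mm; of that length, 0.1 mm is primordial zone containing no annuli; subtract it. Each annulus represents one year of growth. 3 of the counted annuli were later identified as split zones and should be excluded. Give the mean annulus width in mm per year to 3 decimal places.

0.070 mm per year

After corrections the count is 56 − 3 = 53 annuli.
The growth record spans 3.8 − 0.1 = 3.7 mm.
Extension rate ≈ 3.7 / 53 = 0.070 mm per year.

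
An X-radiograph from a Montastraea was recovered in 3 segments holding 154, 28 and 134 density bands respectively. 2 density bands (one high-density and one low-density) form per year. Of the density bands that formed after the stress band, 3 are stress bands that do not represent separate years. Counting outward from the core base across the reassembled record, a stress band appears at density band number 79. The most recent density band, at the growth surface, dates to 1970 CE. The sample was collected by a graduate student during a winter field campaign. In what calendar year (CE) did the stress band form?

Total density bands = 154 + 28 + 134 = 316.
The stress band sits at density band 79 from the core base, so 316 − 79 = 237 density bands formed after it.
Removing the 3 false density bands leaves 237 − 3 = 234 true density bands beyond the stress band.
234 density bands at 2 per year is 234 / 2 = 117 years.
1970 − 117 = 1853 CE.

1853 CE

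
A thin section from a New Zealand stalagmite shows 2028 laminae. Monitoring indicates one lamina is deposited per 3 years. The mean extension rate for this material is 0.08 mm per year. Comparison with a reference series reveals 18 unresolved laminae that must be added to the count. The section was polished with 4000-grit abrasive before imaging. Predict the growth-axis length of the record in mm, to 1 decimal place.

491.0 mm

True lamina count = 2028 + 18 = 2046.
Multiplying by 3 years per lamina: 2046 × 3 = 6138 years.
6138 years at 0.08 mm/year gives 0.08 × 6138 = 491.0 mm.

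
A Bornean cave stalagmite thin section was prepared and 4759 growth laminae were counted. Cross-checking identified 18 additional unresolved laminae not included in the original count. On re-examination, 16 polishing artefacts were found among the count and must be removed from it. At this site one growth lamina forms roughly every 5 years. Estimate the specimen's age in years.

True growth lamina count = 4759 − 16 + 18 = 4761.
At 5 years per growth lamina, 4761 × 5 = 23805 years.

23805 years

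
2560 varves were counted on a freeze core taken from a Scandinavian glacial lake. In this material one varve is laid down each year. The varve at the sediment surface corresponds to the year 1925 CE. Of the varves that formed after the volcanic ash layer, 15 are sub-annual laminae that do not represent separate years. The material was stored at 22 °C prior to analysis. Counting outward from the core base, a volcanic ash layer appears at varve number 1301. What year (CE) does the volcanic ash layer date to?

681 CE

Between varve 1301 and the sediment surface there are 2560 − 1301 = 1259 varves.
1259 − 15 false = 1244 true varves after the volcanic ash layer.
The varve at the sediment surface is 1925 CE, so the volcanic ash layer dates to 1925 − 1244 = 681 CE.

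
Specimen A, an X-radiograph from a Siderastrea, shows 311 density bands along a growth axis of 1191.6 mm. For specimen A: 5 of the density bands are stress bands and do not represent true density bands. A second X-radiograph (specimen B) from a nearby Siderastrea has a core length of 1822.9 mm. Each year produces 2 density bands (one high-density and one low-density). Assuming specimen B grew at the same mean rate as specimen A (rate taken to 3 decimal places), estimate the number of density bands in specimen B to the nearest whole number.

Specimen A: true density band count = 311 − 5 = 306.
Specimen A: dividing by 2 density bands per year: 306 / 2 = 153 years.
A: 1191.6 mm over 153 years gives 1191.6 / 153 ≈ 7.788 mm per year.
Specimen B: 1822.9 mm / 7.788 mm per year = 234.07 years; at 2 density bands per year that is 234.07 × 2 ≈ 468 density bands.

468 density bands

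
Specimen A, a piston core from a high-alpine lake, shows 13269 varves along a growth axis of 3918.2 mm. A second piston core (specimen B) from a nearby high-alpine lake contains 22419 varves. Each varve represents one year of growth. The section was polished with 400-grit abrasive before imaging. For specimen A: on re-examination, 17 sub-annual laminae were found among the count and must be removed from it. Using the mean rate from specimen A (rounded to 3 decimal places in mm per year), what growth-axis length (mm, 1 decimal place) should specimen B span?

6636.0 mm

Specimen A: correcting the raw count gives 13269 − 17 = 13252 true varves.
A: 3918.2 mm over 13252 years gives 3918.2 / 13252 ≈ 0.296 mm per year.
For B, 0.296 mm/year × 22419 years = 6636.0 mm.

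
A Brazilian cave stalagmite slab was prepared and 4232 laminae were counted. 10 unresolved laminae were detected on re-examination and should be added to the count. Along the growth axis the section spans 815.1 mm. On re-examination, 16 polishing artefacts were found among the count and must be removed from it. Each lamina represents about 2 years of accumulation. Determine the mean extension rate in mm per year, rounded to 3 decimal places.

0.096 mm per year

Correcting the raw count gives 4232 − 16 + 10 = 4226 true laminae.
4226 laminae at 2 years each span 4226 × 2 = 8452 years.
Mean rate = 815.1 mm / 8452 years ≈ 0.096 mm per year.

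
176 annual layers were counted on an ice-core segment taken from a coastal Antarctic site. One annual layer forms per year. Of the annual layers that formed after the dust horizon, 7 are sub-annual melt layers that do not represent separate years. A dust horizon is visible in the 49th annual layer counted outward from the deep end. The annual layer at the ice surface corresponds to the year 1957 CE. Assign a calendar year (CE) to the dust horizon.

Between annual layer 49 and the ice surface there are 176 − 49 = 127 annual layers.
Excluding 7 false annual layers: 127 − 7 = 120.
1957 − 120 = 1837 CE.

1837 CE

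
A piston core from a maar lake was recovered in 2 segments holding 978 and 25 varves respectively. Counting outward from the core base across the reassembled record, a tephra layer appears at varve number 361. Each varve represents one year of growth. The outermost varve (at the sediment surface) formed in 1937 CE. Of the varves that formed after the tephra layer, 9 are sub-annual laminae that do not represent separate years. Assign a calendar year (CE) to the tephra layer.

1304 CE

Total varves = 978 + 25 = 1003.
1003 − 361 = 642 varves lie beyond the tephra layer toward the sediment surface.
642 − 9 false = 633 true varves after the tephra layer.
1937 − 633 = 1304 CE.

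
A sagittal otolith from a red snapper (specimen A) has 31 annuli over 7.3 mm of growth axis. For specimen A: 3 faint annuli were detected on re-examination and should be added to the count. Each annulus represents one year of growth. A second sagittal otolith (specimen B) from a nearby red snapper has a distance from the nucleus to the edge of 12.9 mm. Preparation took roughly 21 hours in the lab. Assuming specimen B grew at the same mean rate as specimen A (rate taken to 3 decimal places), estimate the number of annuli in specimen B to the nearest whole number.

Specimen A: after corrections the count is 31 + 3 = 34 annuli.
A: Extension rate ≈ 7.3 / 34 = 0.215 mm/yr.
Specimen B: 12.9 mm / 0.215 mm per year = 60.00 years ≈ 60 annuli.

60 annuli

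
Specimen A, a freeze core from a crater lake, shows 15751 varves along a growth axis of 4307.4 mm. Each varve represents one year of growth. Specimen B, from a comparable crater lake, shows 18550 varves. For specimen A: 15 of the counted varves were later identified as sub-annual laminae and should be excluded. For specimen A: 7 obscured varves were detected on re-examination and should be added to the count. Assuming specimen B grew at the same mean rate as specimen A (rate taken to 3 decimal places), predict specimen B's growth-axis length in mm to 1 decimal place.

Specimen A: after corrections the count is 15751 − 15 + 7 = 15743 varves.
A: Mean rate = 4307.4 mm / 15743 years ≈ 0.274 mm/yr.
B's length ≈ 0.274 × 18550 = 5082.7 mm.

5082.7 mm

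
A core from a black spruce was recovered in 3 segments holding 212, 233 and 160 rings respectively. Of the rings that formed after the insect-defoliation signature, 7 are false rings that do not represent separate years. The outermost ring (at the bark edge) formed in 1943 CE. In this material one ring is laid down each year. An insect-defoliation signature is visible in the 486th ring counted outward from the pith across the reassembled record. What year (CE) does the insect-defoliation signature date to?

1831 CE

Total rings = 212 + 233 + 160 = 605.
605 − 486 = 119 rings lie beyond the insect-defoliation signature toward the bark edge.
Excluding 7 false rings: 119 − 7 = 112.
Counting back 112 years from 1943 CE places the insect-defoliation signature in 1943 − 112 = 1831 CE.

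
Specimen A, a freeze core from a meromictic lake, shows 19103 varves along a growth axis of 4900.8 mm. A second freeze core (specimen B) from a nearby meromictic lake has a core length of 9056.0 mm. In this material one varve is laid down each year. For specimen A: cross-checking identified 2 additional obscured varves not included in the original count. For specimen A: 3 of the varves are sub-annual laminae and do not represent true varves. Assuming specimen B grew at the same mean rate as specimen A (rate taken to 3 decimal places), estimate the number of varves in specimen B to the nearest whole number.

35237 varves

Specimen A: correcting the raw count gives 19103 − 3 + 2 = 19102 true varves.
A: 4900.8 mm over 19102 years gives 4900.8 / 19102 ≈ 0.257 mm/yr.
Specimen B: 9056.0 mm / 0.257 mm per year = 35237.35 years ≈ 35237 varves.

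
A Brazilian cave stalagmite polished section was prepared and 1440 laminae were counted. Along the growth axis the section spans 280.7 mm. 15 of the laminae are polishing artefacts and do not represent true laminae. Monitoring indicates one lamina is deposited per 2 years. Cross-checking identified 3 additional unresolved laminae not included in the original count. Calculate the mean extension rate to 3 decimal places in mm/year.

0.098 mm/year

Correcting the raw count gives 1440 − 15 + 3 = 1428 true laminae.
1428 laminae at 2 years each span 1428 × 2 = 2856 years.
Mean rate = 280.7 mm / 2856 years ≈ 0.098 mm/year.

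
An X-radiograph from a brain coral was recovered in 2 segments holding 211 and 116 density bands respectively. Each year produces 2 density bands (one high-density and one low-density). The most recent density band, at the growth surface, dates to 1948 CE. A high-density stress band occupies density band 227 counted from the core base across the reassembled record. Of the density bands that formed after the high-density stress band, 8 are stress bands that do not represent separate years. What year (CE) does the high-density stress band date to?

1902 CE

Total density bands = 211 + 116 = 327.
The high-density stress band sits at density band 227 from the core base, so 327 − 227 = 100 density bands formed after it.
Excluding 8 false density bands: 100 − 8 = 92.
Dividing by 2 density bands per year: 92 / 2 = 46 years.
Counting back 46 years from 1948 CE places the high-density stress band in 1948 − 46 = 1902 CE.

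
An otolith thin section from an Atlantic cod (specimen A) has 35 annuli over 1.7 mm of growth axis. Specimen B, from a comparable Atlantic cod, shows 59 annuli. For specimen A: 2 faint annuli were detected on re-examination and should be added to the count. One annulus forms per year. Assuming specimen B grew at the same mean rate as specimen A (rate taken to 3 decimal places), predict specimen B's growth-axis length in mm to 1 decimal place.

Specimen A: correcting the raw count gives 35 + 2 = 37 true annuli.
A: Extension rate ≈ 1.7 / 37 = 0.046 mm/year.
Length of B = 0.046 × 59 = 2.7 mm.

2.7 mm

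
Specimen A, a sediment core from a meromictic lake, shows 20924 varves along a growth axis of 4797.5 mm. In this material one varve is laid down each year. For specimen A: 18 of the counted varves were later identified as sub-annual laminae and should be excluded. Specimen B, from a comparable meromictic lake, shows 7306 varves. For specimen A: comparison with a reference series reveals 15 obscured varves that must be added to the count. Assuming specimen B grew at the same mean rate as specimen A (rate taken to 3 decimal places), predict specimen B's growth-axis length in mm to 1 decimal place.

Specimen A: after corrections the count is 20924 − 18 + 15 = 20921 varves.
A: Mean rate = 4797.5 mm / 20921 years ≈ 0.229 mm/yr.
B's length ≈ 0.229 × 7306 = 1673.1 mm.

1673.1 mm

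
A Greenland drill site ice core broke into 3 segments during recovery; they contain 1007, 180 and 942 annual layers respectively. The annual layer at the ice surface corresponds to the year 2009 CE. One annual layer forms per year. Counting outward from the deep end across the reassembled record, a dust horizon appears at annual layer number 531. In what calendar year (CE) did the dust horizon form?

Total annual layers = 1007 + 180 + 942 = 2129.
The dust horizon sits at annual layer 531 from the deep end, so 2129 − 531 = 1598 annual layers formed after it.
The annual layer at the ice surface is 2009 CE, so the dust horizon dates to 2009 − 1598 = 411 CE.

411 CE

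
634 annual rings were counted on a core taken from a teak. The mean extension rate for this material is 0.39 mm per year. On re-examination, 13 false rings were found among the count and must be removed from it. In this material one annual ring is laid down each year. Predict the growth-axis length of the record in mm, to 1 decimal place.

After corrections the count is 634 − 13 = 621 annual rings.
621 years at 0.39 mm/year gives 0.39 × 621 = 242.2 mm.

242.2 mm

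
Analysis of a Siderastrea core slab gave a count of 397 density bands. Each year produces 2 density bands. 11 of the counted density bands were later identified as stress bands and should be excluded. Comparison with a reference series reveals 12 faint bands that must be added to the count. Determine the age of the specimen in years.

After corrections the count is 397 − 11 + 12 = 398 density bands.
With 2 density bands per year, 398 / 2 = 199 years.

199 yr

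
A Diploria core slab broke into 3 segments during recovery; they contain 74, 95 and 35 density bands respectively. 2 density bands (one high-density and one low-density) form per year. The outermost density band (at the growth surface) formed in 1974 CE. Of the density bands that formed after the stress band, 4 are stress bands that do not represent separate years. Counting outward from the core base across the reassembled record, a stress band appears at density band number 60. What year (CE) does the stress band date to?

Total density bands = 74 + 95 + 35 = 204.
The stress band sits at density band 60 from the core base, so 204 − 60 = 144 density bands formed after it.
144 − 4 false = 140 true density bands after the stress band.
Dividing by 2 density bands per year: 140 / 2 = 70 years.
The density band at the growth surface is 1974 CE, so the stress band dates to 1974 − 70 = 1904 CE.

1904 CE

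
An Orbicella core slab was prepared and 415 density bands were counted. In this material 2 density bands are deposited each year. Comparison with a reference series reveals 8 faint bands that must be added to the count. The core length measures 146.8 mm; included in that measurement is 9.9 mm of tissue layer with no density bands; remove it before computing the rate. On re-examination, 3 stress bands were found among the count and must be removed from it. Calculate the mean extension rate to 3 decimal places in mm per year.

Correcting the raw count gives 415 − 3 + 8 = 420 true density bands.
With 2 density bands per year, 420 / 2 = 210 years.
Removing the 9.9 mm offcut leaves 146.8 − 9.9 = 136.9 mm.
Extension rate ≈ 136.9 / 210 = 0.652 mm per year.

0.652 mm per year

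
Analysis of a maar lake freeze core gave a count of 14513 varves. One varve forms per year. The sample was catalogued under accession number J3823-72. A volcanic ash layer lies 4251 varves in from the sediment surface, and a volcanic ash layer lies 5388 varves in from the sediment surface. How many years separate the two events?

1137 years

The two markers are separated by 5388 − 4251 = 1137 varves.
That is 1137 years at one varve per year.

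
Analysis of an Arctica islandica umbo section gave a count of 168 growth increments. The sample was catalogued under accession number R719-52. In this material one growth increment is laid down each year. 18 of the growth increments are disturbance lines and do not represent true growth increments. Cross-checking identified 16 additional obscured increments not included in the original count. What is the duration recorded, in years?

After corrections the count is 168 − 18 + 16 = 166 growth increments.
With a one-to-one growth increment periodicity this is 166 years.

166 yr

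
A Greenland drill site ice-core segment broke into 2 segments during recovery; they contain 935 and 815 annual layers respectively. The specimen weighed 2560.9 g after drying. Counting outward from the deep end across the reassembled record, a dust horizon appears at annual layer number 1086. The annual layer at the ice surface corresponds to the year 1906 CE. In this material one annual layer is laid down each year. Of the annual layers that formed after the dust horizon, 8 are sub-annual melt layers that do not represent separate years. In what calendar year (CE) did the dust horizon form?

1250 CE

Total annual layers = 935 + 815 = 1750.
The dust horizon sits at annual layer 1086 from the deep end, so 1750 − 1086 = 664 annual layers formed after it.
664 − 8 false = 656 true annual layers after the dust horizon.
1906 − 656 = 1250 CE.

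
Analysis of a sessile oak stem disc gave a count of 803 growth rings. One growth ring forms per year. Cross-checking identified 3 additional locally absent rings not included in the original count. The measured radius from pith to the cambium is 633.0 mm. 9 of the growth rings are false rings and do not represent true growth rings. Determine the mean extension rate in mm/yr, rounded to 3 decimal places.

True growth ring count = 803 − 9 + 3 = 797.
Extension rate ≈ 633.0 / 797 = 0.794 mm/yr.

0.794 mm/yr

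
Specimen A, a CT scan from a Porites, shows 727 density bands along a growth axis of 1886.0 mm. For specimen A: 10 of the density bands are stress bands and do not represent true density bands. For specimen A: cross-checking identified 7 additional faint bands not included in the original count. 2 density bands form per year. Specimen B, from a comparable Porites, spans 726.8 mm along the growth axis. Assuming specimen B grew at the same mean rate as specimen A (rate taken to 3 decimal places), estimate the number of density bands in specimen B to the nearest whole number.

Specimen A: adjusted count: 727 − 10 + 7 = 724 density bands.
Specimen A: with 2 density bands per year, 724 / 2 = 362 years.
A: Extension rate ≈ 1886.0 / 362 = 5.210 mm/year.
Specimen B: 726.8 mm / 5.210 mm per year = 139.50 years; at 2 density bands per year that is 139.50 × 2 ≈ 279 density bands.

279 density bands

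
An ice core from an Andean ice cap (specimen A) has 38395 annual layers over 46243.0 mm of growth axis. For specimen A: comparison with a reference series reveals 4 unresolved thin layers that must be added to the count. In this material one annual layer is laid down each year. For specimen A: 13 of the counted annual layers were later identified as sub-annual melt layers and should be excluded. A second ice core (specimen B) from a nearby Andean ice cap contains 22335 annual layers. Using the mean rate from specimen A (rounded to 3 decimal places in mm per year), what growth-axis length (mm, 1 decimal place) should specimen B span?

26913.7 mm

Specimen A: adjusted count: 38395 − 13 + 4 = 38386 annual layers.
A: 46243.0 mm over 38386 years gives 46243.0 / 38386 ≈ 1.205 mm/year.
Length of B = 1.205 × 22335 = 26913.7 mm.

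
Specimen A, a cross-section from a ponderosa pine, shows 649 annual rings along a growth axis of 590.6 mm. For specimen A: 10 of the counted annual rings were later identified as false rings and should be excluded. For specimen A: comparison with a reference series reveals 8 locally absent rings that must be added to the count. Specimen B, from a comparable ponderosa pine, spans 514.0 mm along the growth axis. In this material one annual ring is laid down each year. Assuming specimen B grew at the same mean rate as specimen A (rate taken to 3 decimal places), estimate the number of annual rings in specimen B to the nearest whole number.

Specimen A: after corrections the count is 649 − 10 + 8 = 647 annual rings.
A: Mean rate = 590.6 mm / 647 years ≈ 0.913 mm/year.
B spans 514.0 / 0.913 = 562.98 years ≈ 563 annual rings.

563 annual rings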